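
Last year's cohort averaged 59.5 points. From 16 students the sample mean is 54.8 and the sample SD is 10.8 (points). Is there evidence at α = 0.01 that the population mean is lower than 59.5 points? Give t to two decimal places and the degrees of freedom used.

t = -1.74, df = 15

H0: μ = 59.5; H1: μ < 59.5 (one-sample t-test, left-tailed).
t = (x̄ − μ₀)/(s/√n) = (54.8 − 59.5)/(10.8/√16) = -1.74
df = n − 1 = 15
p-value = P(T ≤ -1.74) ≈ 0.0511
Since p ≈ 0.0511 > α = 0.01, fail to reject H0; the evidence is not statistically significant.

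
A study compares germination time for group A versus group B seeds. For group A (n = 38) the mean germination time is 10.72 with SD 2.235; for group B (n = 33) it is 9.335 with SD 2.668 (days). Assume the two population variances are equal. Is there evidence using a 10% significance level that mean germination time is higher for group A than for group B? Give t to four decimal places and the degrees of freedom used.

t = 2.3803, df = 69

Let group 1 = group A, group 2 = group B. H0: μ_1 = μ_2; H1: μ_1 > μ_2 (two-sample pooled-variance t-test, right-tailed).
s_p² = [(38−1)·2.235² + (33−1)·2.668²]/(38+33−2) = 5.9798
t = (10.72 − 9.335)/√[5.9798·(1/38 + 1/33)] = 2.3803
df = n₁ + n₂ − 2 = 69
p-value = P(T ≥ 2.3803) ≈ 0.010
Since p ≈ 0.010 < α = 0.1, reject H0; the data support H1.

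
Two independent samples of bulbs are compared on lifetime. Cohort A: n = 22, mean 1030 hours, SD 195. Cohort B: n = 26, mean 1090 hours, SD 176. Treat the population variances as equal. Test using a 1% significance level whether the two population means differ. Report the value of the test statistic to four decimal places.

-1.1201

Let group 1 = cohort A, group 2 = cohort B. H0: μ_1 = μ_2; H1: μ_1 ≠ μ_2 (two-sample pooled-variance t-test, two-sided).
s_p² = [(22−1)·195² + (26−1)·176²]/(22+26−2) = 34194
t = (1030 − 1090)/√[34194·(1/22 + 1/26)] = -1.1201
df = n₁ + n₂ − 2 = 46
Two-sided p-value ≈ 0.2685
Since p ≈ 0.2685 > α = 0.01, fail to reject H0; the data do not provide sufficient evidence against H0.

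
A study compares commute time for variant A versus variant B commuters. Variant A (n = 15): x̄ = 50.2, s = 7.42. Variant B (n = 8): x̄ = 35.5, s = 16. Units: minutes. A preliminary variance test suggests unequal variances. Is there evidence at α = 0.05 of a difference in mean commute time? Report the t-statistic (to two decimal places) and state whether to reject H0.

t = 2.46; reject H0

Let group 1 = variant A, group 2 = variant B. H0: μ_1 = μ_2; H1: μ_1 ≠ μ_2 (Welch's two-sample t-test, two-sided).
t = (x̄_1 − x̄_2)/√(s_1²/n_1 + s_2²/n_2) = (50.2 − 35.5)/√(7.42²/15 + 16²/8) = 2.46
Welch–Satterthwaite df ≈ 8.64
Two-sided p-value ≈ 0.037
Since p ≈ 0.037 < α = 0.05, reject H0; the evidence is statistically significant.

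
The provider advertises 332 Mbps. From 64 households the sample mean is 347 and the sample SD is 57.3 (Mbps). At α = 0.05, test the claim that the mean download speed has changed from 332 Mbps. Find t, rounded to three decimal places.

2.094

H0: μ = 332; H1: μ ≠ 332 (one-sample t-test, two-sided).
t = (x̄ − μ₀)/(s/√n) = (347 − 332)/(57.3/√64) = 2.094
df = n − 1 = 63
Two-sided p-value ≈ 0.040
Since p ≈ 0.040 < α = 0.05, reject H0; the evidence is statistically significant.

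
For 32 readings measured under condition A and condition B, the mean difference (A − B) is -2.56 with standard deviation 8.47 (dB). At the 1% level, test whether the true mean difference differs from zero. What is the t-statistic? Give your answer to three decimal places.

H0: μ_d = 0; H1: μ_d ≠ 0 (paired t-test on the differences, two-sided).
t = d̄/(s_d/√n) = -2.56/(8.47/√32) = -1.710
df = n − 1 = 31
Two-sided p-value ≈ 0.097
Since p ≈ 0.097 > α = 0.01, fail to reject H0; the evidence is not statistically significant.

-1.710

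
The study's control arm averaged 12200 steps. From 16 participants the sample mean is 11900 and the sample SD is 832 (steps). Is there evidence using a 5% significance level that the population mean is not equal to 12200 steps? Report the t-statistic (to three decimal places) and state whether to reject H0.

t = -1.442; fail to reject H0

H0: μ = 12200; H1: μ ≠ 12200 (one-sample t-test, two-sided).
t = (x̄ − μ₀)/(s/√n) = (11900 − 12200)/(832/√16) = -1.442
df = n − 1 = 15
Two-sided p-value ≈ 0.1698
Since p ≈ 0.1698 > α = 0.05, fail to reject H0; the evidence is not statistically significant.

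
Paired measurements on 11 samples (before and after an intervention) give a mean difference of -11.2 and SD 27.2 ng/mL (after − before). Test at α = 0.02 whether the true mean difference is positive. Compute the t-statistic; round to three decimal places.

-1.366

H0: μ_d = 0; H1: μ_d > 0 (paired t-test on the differences, right-tailed).
t = d̄/(s_d/√n) = -11.2/(27.2/√11) = -1.366
df = n − 1 = 10
p-value = P(T ≥ -1.366) ≈ 0.8990
Since p ≈ 0.8990 > α = 0.02, fail to reject H0; the data do not provide sufficient evidence against H0.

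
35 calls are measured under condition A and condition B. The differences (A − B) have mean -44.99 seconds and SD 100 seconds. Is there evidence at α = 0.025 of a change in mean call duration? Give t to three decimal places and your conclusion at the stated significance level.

t = -2.662; reject H0

H0: μ_d = 0; H1: μ_d ≠ 0 (paired t-test on the differences, two-sided).
t = d̄/(s_d/√n) = -44.99/(100/√35) = -2.662
df = n − 1 = 34
Two-sided p-value ≈ 0.0118
Since p ≈ 0.0118 < α = 0.025, reject H0; the evidence is statistically significant.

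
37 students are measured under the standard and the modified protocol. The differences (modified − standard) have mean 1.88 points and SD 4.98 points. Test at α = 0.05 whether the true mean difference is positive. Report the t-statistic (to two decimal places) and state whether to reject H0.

H0: μ_d = 0; H1: μ_d > 0 (paired t-test on the differences, right-tailed).
t = d̄/(s_d/√n) = 1.88/(4.98/√37) = 2.30
df = n − 1 = 36
p-value = P(T ≥ 2.30) ≈ 0.014
Since p ≈ 0.014 < α = 0.05, reject H0; the evidence is statistically significant.

t = 2.30; reject H0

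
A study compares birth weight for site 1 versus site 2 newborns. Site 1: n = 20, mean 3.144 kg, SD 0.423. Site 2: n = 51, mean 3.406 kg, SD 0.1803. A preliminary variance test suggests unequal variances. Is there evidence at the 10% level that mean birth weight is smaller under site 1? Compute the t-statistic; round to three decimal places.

Let group 1 = site 1, group 2 = site 2. H0: μ_1 = μ_2; H1: μ_1 < μ_2 (Welch's two-sample t-test, left-tailed).
t = (x̄_1 − x̄_2)/√(s_1²/n_1 + s_2²/n_2) = (3.144 − 3.406)/√(0.423²/20 + 0.1803²/51) = -2.676
Welch–Satterthwaite df ≈ 21.76
p-value = P(T ≤ -2.676) ≈ 0.007
Since p ≈ 0.007 < α = 0.1, reject H0; the evidence is statistically significant.

-2.676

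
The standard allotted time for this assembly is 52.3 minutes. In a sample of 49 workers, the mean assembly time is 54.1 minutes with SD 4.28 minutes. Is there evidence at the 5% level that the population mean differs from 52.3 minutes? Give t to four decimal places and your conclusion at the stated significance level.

H0: μ = 52.3; H1: μ ≠ 52.3 (one-sample t-test, two-sided).
t = (x̄ − μ₀)/(s/√n) = (54.1 − 52.3)/(4.28/√49) = 2.9439
df = n − 1 = 48
Two-sided p-value ≈ 0.0050
Since p ≈ 0.0050 < α = 0.05, reject H0; the data support H1.

t = 2.9439; reject H0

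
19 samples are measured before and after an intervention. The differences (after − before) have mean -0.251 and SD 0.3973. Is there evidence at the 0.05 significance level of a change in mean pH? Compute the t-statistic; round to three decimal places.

-2.754

H0: μ_d = 0; H1: μ_d ≠ 0 (paired t-test on the differences, two-sided).
t = d̄/(s_d/√n) = -0.251/(0.3973/√19) = -2.754
df = n − 1 = 18
Two-sided p-value ≈ 0.013
Since p ≈ 0.013 < α = 0.05, reject H0; the evidence is statistically significant.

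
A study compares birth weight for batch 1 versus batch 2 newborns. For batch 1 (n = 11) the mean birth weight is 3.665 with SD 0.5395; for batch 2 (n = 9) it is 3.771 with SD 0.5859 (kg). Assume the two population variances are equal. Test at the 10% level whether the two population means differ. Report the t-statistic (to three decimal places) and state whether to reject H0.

Let group 1 = batch 1, group 2 = batch 2. H0: μ_1 = μ_2; H1: μ_1 ≠ μ_2 (two-sample pooled-variance t-test, two-sided).
s_p² = [(11−1)·0.5395² + (9−1)·0.5859²]/(11+9−2) = 0.314268
t = (3.665 − 3.771)/√[0.314268·(1/11 + 1/9)] = -0.421
df = n₁ + n₂ − 2 = 18
Two-sided p-value ≈ 0.6790
Since p ≈ 0.6790 > α = 0.1, fail to reject H0; the data do not provide sufficient evidence against H0.

t = -0.421; fail to reject H0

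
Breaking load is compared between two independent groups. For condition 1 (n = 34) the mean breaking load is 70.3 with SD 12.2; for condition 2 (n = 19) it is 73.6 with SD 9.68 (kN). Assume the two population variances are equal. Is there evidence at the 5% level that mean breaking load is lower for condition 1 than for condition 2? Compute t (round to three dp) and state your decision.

t = -1.013; fail to reject H0

Let group 1 = condition 1, group 2 = condition 2. H0: μ_1 = μ_2; H1: μ_1 < μ_2 (two-sample pooled-variance t-test, left-tailed).
s_p² = [(34−1)·12.2² + (19−1)·9.68²]/(34+19−2) = 129.38
t = (70.3 − 73.6)/√[129.38·(1/34 + 1/19)] = -1.013
df = n₁ + n₂ − 2 = 51
p-value = P(T ≤ -1.013) ≈ 0.1579
Since p ≈ 0.1579 > α = 0.05, fail to reject H0; the data do not provide sufficient evidence against H0.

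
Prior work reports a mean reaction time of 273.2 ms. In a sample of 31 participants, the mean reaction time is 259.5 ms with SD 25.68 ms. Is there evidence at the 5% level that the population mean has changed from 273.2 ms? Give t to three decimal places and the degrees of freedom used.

H0: μ = 273.2; H1: μ ≠ 273.2 (one-sample t-test, two-sided).
t = (x̄ − μ₀)/(s/√n) = (259.5 − 273.2)/(25.68/√31) = -2.970
df = n − 1 = 30
Two-sided p-value ≈ 0.006
Since p ≈ 0.006 < α = 0.05, reject H0; the evidence is statistically significant.

t = -2.970, df = 30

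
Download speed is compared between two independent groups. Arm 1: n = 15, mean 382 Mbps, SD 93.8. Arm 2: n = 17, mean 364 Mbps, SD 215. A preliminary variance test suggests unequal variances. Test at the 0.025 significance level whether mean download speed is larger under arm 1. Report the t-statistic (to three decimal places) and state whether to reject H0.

Let group 1 = arm 1, group 2 = arm 2. H0: μ_1 = μ_2; H1: μ_1 > μ_2 (Welch's two-sample t-test, right-tailed).
t = (x̄_1 − x̄_2)/√(s_1²/n_1 + s_2²/n_2) = (382 − 364)/√(93.8²/15 + 215²/17) = 0.313
Welch–Satterthwaite df ≈ 22.45
p-value = P(T ≥ 0.313) ≈ 0.379
Since p ≈ 0.379 > α = 0.025, fail to reject H0; the data do not provide sufficient evidence against H0.

t = 0.313; fail to reject H0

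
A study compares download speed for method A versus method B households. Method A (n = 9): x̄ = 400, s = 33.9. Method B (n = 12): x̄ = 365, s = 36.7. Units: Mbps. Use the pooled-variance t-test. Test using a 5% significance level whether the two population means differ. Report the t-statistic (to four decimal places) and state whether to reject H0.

Let group 1 = method A, group 2 = method B. H0: μ_1 = μ_2; H1: μ_1 ≠ μ_2 (two-sample pooled-variance t-test, two-sided).
s_p² = [(9−1)·33.9² + (12−1)·36.7²]/(9+12−2) = 1263.66
t = (400 − 365)/√[1263.66·(1/9 + 1/12)] = 2.2328
df = n₁ + n₂ − 2 = 19
Two-sided p-value ≈ 0.038
Since p ≈ 0.038 < α = 0.05, reject H0; the data support H1.

t = 2.2328; reject H0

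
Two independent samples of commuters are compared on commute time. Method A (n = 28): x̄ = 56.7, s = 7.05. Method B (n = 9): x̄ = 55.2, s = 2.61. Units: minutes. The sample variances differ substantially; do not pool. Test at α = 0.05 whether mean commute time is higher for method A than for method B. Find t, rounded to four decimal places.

0.9427

Let group 1 = method A, group 2 = method B. H0: μ_1 = μ_2; H1: μ_1 > μ_2 (Welch's two-sample t-test, right-tailed).
t = (x̄_1 − x̄_2)/√(s_1²/n_1 + s_2²/n_2) = (56.7 − 55.2)/√(7.05²/28 + 2.61²/9) = 0.9427
Welch–Satterthwaite df ≈ 34.04
p-value = P(T ≥ 0.9427) ≈ 0.176
Since p ≈ 0.176 > α = 0.05, fail to reject H0; the data do not provide sufficient evidence against H0.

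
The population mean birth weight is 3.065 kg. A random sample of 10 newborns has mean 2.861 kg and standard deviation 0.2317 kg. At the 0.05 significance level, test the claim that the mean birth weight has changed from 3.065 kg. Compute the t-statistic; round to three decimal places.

-2.784

H0: μ = 3.065; H1: μ ≠ 3.065 (one-sample t-test, two-sided).
t = (x̄ − μ₀)/(s/√n) = (2.861 − 3.065)/(0.2317/√10) = -2.784
df = n − 1 = 9
Two-sided p-value ≈ 0.021
Since p ≈ 0.021 < α = 0.05, reject H0; the data support H1.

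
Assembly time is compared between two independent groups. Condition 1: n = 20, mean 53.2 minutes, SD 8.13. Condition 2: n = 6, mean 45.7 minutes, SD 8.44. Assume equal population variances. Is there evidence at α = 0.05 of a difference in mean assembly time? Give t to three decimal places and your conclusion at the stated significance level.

t = 1.966; fail to reject H0

Let group 1 = condition 1, group 2 = condition 2. H0: μ_1 = μ_2; H1: μ_1 ≠ μ_2 (two-sample pooled-variance t-test, two-sided).
s_p² = [(20−1)·8.13² + (6−1)·8.44²]/(20+6−2) = 67.167
t = (53.2 − 45.7)/√[67.167·(1/20 + 1/6)] = 1.966
df = n₁ + n₂ − 2 = 24
Two-sided p-value ≈ 0.0610
Since p ≈ 0.0610 > α = 0.05, fail to reject H0; the evidence is not statistically significant.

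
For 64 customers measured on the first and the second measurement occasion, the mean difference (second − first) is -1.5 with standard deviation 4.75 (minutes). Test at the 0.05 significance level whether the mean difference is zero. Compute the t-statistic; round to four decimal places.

-2.5263

H0: μ_d = 0; H1: μ_d ≠ 0 (paired t-test on the differences, two-sided).
t = d̄/(s_d/√n) = -1.5/(4.75/√64) = -2.5263
df = n − 1 = 63
Two-sided p-value ≈ 0.014
Since p ≈ 0.014 < α = 0.05, reject H0; the data support H1.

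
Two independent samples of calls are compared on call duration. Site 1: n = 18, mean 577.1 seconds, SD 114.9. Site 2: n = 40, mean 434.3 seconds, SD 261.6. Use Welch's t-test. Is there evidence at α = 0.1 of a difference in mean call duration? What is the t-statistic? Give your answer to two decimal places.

2.89

Let group 1 = site 1, group 2 = site 2. H0: μ_1 = μ_2; H1: μ_1 ≠ μ_2 (Welch's two-sample t-test, two-sided).
t = (x̄_1 − x̄_2)/√(s_1²/n_1 + s_2²/n_2) = (577.1 − 434.3)/√(114.9²/18 + 261.6²/40) = 2.89
Welch–Satterthwaite df ≈ 56.00
Two-sided p-value ≈ 0.005
Since p ≈ 0.005 < α = 0.1, reject H0; the evidence is statistically significant.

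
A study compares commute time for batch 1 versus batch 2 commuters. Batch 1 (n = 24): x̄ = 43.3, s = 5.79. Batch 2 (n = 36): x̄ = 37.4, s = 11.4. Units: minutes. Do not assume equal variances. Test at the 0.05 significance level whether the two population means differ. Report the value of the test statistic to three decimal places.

2.637

Let group 1 = batch 1, group 2 = batch 2. H0: μ_1 = μ_2; H1: μ_1 ≠ μ_2 (Welch's two-sample t-test, two-sided).
t = (x̄_1 − x̄_2)/√(s_1²/n_1 + s_2²/n_2) = (43.3 − 37.4)/√(5.79²/24 + 11.4²/36) = 2.637
Welch–Satterthwaite df ≈ 54.83
Two-sided p-value ≈ 0.0109
Since p ≈ 0.0109 < α = 0.05, reject H0; the data support H1.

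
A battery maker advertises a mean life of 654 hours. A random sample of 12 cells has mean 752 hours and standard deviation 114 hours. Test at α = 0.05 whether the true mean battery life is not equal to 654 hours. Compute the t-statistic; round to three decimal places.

2.978

H0: μ = 654; H1: μ ≠ 654 (one-sample t-test, two-sided).
t = (x̄ − μ₀)/(s/√n) = (752 − 654)/(114/√12) = 2.978
df = n − 1 = 11
Two-sided p-value ≈ 0.0126
Since p ≈ 0.0126 < α = 0.05, reject H0; the data support H1.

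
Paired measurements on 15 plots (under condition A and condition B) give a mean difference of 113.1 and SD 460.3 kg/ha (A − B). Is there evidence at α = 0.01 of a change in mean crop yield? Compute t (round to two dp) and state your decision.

t = 0.95; fail to reject H0

H0: μ_d = 0; H1: μ_d ≠ 0 (paired t-test on the differences, two-sided).
t = d̄/(s_d/√n) = 113.1/(460.3/√15) = 0.95
df = n − 1 = 14
Two-sided p-value ≈ 0.3574
Since p ≈ 0.3574 > α = 0.01, fail to reject H0; the data do not provide sufficient evidence against H0.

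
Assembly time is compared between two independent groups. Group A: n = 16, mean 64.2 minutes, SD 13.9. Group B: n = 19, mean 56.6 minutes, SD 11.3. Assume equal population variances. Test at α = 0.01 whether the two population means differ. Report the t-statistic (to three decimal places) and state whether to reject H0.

t = 1.785; fail to reject H0

Let group 1 = group A, group 2 = group B. H0: μ_1 = μ_2; H1: μ_1 ≠ μ_2 (two-sample pooled-variance t-test, two-sided).
s_p² = [(16−1)·13.9² + (19−1)·11.3²]/(16+19−2) = 157.472
t = (64.2 − 56.6)/√[157.472·(1/16 + 1/19)] = 1.785
df = n₁ + n₂ − 2 = 33
Two-sided p-value ≈ 0.083
Since p ≈ 0.083 > α = 0.01, fail to reject H0; the evidence is not statistically significant.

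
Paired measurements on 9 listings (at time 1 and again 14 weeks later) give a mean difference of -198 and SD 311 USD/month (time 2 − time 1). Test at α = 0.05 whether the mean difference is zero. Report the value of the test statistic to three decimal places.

-1.910

H0: μ_d = 0; H1: μ_d ≠ 0 (paired t-test on the differences, two-sided).
t = d̄/(s_d/√n) = -198/(311/√9) = -1.910
df = n − 1 = 8
Two-sided p-value ≈ 0.093
Since p ≈ 0.093 > α = 0.05, fail to reject H0; the data do not provide sufficient evidence against H0.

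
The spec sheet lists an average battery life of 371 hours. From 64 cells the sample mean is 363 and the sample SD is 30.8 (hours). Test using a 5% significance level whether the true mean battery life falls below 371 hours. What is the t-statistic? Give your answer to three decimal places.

-2.078

H0: μ = 371; H1: μ < 371 (one-sample t-test, left-tailed).
t = (x̄ − μ₀)/(s/√n) = (363 − 371)/(30.8/√64) = -2.078
df = n − 1 = 63
p-value = P(T ≤ -2.078) ≈ 0.0209
Since p ≈ 0.0209 < α = 0.05, reject H0; the evidence is statistically significant.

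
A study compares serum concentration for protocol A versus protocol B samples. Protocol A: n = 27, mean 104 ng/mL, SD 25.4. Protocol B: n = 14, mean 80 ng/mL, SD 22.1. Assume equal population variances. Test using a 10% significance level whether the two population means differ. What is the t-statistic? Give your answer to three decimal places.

2.993

Let group 1 = protocol A, group 2 = protocol B. H0: μ_1 = μ_2; H1: μ_1 ≠ μ_2 (two-sample pooled-variance t-test, two-sided).
s_p² = [(27−1)·25.4² + (14−1)·22.1²]/(27+14−2) = 592.91
t = (104 − 80)/√[592.91·(1/27 + 1/14)] = 2.993
df = n₁ + n₂ − 2 = 39
Two-sided p-value ≈ 0.0048
Since p ≈ 0.0048 < α = 0.1, reject H0; the evidence is statistically significant.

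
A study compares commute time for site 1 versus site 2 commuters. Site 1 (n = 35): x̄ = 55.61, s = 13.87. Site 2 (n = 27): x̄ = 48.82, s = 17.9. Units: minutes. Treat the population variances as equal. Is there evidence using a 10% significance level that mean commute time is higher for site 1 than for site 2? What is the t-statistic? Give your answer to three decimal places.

1.684

Let group 1 = site 1, group 2 = site 2. H0: μ_1 = μ_2; H1: μ_1 > μ_2 (two-sample pooled-variance t-test, right-tailed).
s_p² = [(35−1)·13.87² + (27−1)·17.9²]/(35+27−2) = 247.858
t = (55.61 − 48.82)/√[247.858·(1/35 + 1/27)] = 1.684
df = n₁ + n₂ − 2 = 60
p-value = P(T ≥ 1.684) ≈ 0.049
Since p ≈ 0.049 < α = 0.1, reject H0; the data support H1.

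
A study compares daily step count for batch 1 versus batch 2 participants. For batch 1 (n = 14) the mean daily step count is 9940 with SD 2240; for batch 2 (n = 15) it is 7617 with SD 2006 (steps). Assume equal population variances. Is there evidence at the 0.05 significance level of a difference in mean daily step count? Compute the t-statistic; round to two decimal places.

Let group 1 = batch 1, group 2 = batch 2. H0: μ_1 = μ_2; H1: μ_1 ≠ μ_2 (two-sample pooled-variance t-test, two-sided).
s_p² = [(14−1)·2240² + (15−1)·2006²]/(14+15−2) = 4502420
t = (9940 − 7617)/√[4502420·(1/14 + 1/15)] = 2.95
df = n₁ + n₂ − 2 = 27
Two-sided p-value ≈ 0.0066
Since p ≈ 0.0066 < α = 0.05, reject H0; the evidence is statistically significant.

2.95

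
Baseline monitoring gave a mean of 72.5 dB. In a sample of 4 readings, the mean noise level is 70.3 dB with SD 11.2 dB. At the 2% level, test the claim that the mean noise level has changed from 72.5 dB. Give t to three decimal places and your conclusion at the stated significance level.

H0: μ = 72.5; H1: μ ≠ 72.5 (one-sample t-test, two-sided).
t = (x̄ − μ₀)/(s/√n) = (70.3 − 72.5)/(11.2/√4) = -0.393
df = n − 1 = 3
Two-sided p-value ≈ 0.721
Since p ≈ 0.721 > α = 0.02, fail to reject H0; the evidence is not statistically significant.

t = -0.393; fail to reject H0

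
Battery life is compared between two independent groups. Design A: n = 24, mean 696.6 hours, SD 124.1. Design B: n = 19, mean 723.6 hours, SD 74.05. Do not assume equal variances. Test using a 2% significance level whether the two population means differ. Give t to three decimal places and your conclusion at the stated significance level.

Let group 1 = design A, group 2 = design B. H0: μ_1 = μ_2; H1: μ_1 ≠ μ_2 (Welch's two-sample t-test, two-sided).
t = (x̄_1 − x̄_2)/√(s_1²/n_1 + s_2²/n_2) = (696.6 − 723.6)/√(124.1²/24 + 74.05²/19) = -0.885
Welch–Satterthwaite df ≈ 38.41
Two-sided p-value ≈ 0.3815
Since p ≈ 0.3815 > α = 0.02, fail to reject H0; the data do not provide sufficient evidence against H0.

t = -0.885; fail to reject H0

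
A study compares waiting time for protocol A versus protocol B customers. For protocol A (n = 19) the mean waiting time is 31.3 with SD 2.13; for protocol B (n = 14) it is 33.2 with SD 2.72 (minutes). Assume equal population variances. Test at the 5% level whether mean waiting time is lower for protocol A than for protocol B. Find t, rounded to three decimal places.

-2.252

Let group 1 = protocol A, group 2 = protocol B. H0: μ_1 = μ_2; H1: μ_1 < μ_2 (two-sample pooled-variance t-test, left-tailed).
s_p² = [(19−1)·2.13² + (14−1)·2.72²]/(19+14−2) = 5.73688
t = (31.3 − 33.2)/√[5.73688·(1/19 + 1/14)] = -2.252
df = n₁ + n₂ − 2 = 31
p-value = P(T ≤ -2.252) ≈ 0.016
Since p ≈ 0.016 < α = 0.05, reject H0; the evidence is statistically significant.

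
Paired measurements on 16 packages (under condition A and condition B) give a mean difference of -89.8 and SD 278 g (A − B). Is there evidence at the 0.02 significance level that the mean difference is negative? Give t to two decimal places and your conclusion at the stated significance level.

t = -1.29; fail to reject H0

H0: μ_d = 0; H1: μ_d < 0 (paired t-test on the differences, left-tailed).
t = d̄/(s_d/√n) = -89.8/(278/√16) = -1.29
df = n − 1 = 15
p-value = P(T ≤ -1.29) ≈ 0.108
Since p ≈ 0.108 > α = 0.02, fail to reject H0; the data do not provide sufficient evidence against H0.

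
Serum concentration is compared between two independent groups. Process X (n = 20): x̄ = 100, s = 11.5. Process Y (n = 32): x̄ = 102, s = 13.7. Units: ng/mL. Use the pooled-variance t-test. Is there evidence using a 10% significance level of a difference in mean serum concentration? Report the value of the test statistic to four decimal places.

-0.5436

Let group 1 = process X, group 2 = process Y. H0: μ_1 = μ_2; H1: μ_1 ≠ μ_2 (two-sample pooled-variance t-test, two-sided).
s_p² = [(20−1)·11.5² + (32−1)·13.7²]/(20+32−2) = 166.623
t = (100 − 102)/√[166.623·(1/20 + 1/32)] = -0.5436
df = n₁ + n₂ − 2 = 50
Two-sided p-value ≈ 0.5892
Since p ≈ 0.5892 > α = 0.1, fail to reject H0; the data do not provide sufficient evidence against H0.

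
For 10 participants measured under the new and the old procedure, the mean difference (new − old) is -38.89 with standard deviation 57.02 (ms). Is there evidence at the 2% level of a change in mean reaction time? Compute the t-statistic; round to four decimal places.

-2.1568

H0: μ_d = 0; H1: μ_d ≠ 0 (paired t-test on the differences, two-sided).
t = d̄/(s_d/√n) = -38.89/(57.02/√10) = -2.1568
df = n − 1 = 9
Two-sided p-value ≈ 0.059
Since p ≈ 0.059 > α = 0.02, fail to reject H0; the data do not provide sufficient evidence against H0.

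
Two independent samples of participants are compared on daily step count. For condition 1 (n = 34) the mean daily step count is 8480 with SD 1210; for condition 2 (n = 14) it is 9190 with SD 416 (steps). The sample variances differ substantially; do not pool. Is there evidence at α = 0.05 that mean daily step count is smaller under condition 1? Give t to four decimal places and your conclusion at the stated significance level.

t = -3.0159; reject H0

Let group 1 = condition 1, group 2 = condition 2. H0: μ_1 = μ_2; H1: μ_1 < μ_2 (Welch's two-sample t-test, left-tailed).
t = (x̄_1 − x̄_2)/√(s_1²/n_1 + s_2²/n_2) = (8480 − 9190)/√(1210²/34 + 416²/14) = -3.0159
Welch–Satterthwaite df ≈ 45.21
p-value = P(T ≤ -3.0159) ≈ 0.0021
Since p ≈ 0.0021 < α = 0.05, reject H0; the evidence is statistically significant.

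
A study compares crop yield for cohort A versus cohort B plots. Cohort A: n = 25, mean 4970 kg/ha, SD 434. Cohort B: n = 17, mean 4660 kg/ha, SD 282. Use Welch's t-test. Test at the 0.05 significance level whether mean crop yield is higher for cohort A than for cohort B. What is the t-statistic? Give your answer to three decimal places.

Let group 1 = cohort A, group 2 = cohort B. H0: μ_1 = μ_2; H1: μ_1 > μ_2 (Welch's two-sample t-test, right-tailed).
t = (x̄_1 − x̄_2)/√(s_1²/n_1 + s_2²/n_2) = (4970 − 4660)/√(434²/25 + 282²/17) = 2.805
Welch–Satterthwaite df ≈ 39.95
p-value = P(T ≥ 2.805) ≈ 0.004
Since p ≈ 0.004 < α = 0.05, reject H0; the evidence is statistically significant.

2.805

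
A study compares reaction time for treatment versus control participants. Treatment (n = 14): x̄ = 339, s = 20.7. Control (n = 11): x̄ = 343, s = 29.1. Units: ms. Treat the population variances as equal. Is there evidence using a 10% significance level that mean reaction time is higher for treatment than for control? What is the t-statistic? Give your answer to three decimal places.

-0.402

Let group 1 = treatment, group 2 = control. H0: μ_1 = μ_2; H1: μ_1 > μ_2 (two-sample pooled-variance t-test, right-tailed).
s_p² = [(14−1)·20.7² + (11−1)·29.1²]/(14+11−2) = 610.368
t = (339 − 343)/√[610.368·(1/14 + 1/11)] = -0.402
df = n₁ + n₂ − 2 = 23
p-value = P(T ≥ -0.402) ≈ 0.6542
Since p ≈ 0.6542 > α = 0.1, fail to reject H0; the data do not provide sufficient evidence against H0.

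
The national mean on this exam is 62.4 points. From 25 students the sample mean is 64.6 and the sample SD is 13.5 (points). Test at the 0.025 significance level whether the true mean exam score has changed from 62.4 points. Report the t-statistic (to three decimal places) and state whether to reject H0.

t = 0.815; fail to reject H0

H0: μ = 62.4; H1: μ ≠ 62.4 (one-sample t-test, two-sided).
t = (x̄ − μ₀)/(s/√n) = (64.6 − 62.4)/(13.5/√25) = 0.815
df = n − 1 = 24
Two-sided p-value ≈ 0.423
Since p ≈ 0.423 > α = 0.025, fail to reject H0; the data do not provide sufficient evidence against H0.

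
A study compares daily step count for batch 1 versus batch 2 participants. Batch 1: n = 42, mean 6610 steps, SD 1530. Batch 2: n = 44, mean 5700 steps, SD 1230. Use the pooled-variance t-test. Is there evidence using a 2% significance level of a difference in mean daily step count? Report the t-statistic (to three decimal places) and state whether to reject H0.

Let group 1 = batch 1, group 2 = batch 2. H0: μ_1 = μ_2; H1: μ_1 ≠ μ_2 (two-sample pooled-variance t-test, two-sided).
s_p² = [(42−1)·1530² + (44−1)·1230²]/(42+44−2) = 1917040
t = (6610 − 5700)/√[1917040·(1/42 + 1/44)] = 3.047
df = n₁ + n₂ − 2 = 84
Two-sided p-value ≈ 0.0031
Since p ≈ 0.0031 < α = 0.02, reject H0; the evidence is statistically significant.

t = 3.047; reject H0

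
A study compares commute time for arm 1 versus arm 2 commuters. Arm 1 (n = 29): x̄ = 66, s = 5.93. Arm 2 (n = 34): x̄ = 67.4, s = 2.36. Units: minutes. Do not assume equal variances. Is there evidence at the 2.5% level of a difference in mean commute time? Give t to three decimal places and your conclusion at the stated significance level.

Let group 1 = arm 1, group 2 = arm 2. H0: μ_1 = μ_2; H1: μ_1 ≠ μ_2 (Welch's two-sample t-test, two-sided).
t = (x̄_1 − x̄_2)/√(s_1²/n_1 + s_2²/n_2) = (66 − 67.4)/√(5.93²/29 + 2.36²/34) = -1.193
Welch–Satterthwaite df ≈ 35.53
Two-sided p-value ≈ 0.241
Since p ≈ 0.241 > α = 0.025, fail to reject H0; the evidence is not statistically significant.

t = -1.193; fail to reject H0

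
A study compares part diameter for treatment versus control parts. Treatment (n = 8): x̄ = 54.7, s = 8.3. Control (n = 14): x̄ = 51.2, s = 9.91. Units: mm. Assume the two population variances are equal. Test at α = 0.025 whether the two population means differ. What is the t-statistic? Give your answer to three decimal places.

0.842

Let group 1 = treatment, group 2 = control. H0: μ_1 = μ_2; H1: μ_1 ≠ μ_2 (two-sample pooled-variance t-test, two-sided).
s_p² = [(8−1)·8.3² + (14−1)·9.91²]/(8+14−2) = 87.9468
t = (54.7 − 51.2)/√[87.9468·(1/8 + 1/14)] = 0.842
df = n₁ + n₂ − 2 = 20
Two-sided p-value ≈ 0.4097
Since p ≈ 0.4097 > α = 0.025, fail to reject H0; the evidence is not statistically significant.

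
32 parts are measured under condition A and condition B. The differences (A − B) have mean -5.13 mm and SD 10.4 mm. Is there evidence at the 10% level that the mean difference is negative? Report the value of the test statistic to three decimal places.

H0: μ_d = 0; H1: μ_d < 0 (paired t-test on the differences, left-tailed).
t = d̄/(s_d/√n) = -5.13/(10.4/√32) = -2.790
df = n − 1 = 31
p-value = P(T ≤ -2.790) ≈ 0.004
Since p ≈ 0.004 < α = 0.1, reject H0; the evidence is statistically significant.

-2.790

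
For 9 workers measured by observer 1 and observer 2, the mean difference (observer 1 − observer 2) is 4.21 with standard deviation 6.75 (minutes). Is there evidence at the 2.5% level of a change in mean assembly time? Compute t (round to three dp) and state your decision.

t = 1.871; fail to reject H0

H0: μ_d = 0; H1: μ_d ≠ 0 (paired t-test on the differences, two-sided).
t = d̄/(s_d/√n) = 4.21/(6.75/√9) = 1.871
df = n − 1 = 8
Two-sided p-value ≈ 0.098
Since p ≈ 0.098 > α = 0.025, fail to reject H0; the data do not provide sufficient evidence against H0.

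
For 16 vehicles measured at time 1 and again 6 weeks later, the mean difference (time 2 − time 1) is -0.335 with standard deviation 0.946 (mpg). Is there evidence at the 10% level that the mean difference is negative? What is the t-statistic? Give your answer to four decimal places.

H0: μ_d = 0; H1: μ_d < 0 (paired t-test on the differences, left-tailed).
t = d̄/(s_d/√n) = -0.335/(0.946/√16) = -1.4165
df = n − 1 = 15
p-value = P(T ≤ -1.4165) ≈ 0.0885
Since p ≈ 0.0885 < α = 0.1, reject H0; the evidence is statistically significant.

-1.4165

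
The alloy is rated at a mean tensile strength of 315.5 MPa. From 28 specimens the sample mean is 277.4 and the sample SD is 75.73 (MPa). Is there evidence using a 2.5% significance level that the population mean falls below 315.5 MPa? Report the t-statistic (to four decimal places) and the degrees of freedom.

t = -2.6622, df = 27

H0: μ = 315.5; H1: μ < 315.5 (one-sample t-test, left-tailed).
t = (x̄ − μ₀)/(s/√n) = (277.4 − 315.5)/(75.73/√28) = -2.6622
df = n − 1 = 27
p-value = P(T ≤ -2.6622) ≈ 0.006
Since p ≈ 0.006 < α = 0.025, reject H0; the data support H1.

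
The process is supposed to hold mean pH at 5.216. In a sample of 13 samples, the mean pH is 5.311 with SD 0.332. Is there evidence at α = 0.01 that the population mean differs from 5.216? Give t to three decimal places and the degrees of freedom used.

H0: μ = 5.216; H1: μ ≠ 5.216 (one-sample t-test, two-sided).
t = (x̄ − μ₀)/(s/√n) = (5.311 − 5.216)/(0.332/√13) = 1.032
df = n − 1 = 12
Two-sided p-value ≈ 0.3226
Since p ≈ 0.3226 > α = 0.01, fail to reject H0; the data do not provide sufficient evidence against H0.

t = 1.032, df = 12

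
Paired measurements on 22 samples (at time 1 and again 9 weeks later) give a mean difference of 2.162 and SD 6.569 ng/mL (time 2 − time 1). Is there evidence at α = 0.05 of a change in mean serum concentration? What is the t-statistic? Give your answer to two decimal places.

H0: μ_d = 0; H1: μ_d ≠ 0 (paired t-test on the differences, two-sided).
t = d̄/(s_d/√n) = 2.162/(6.569/√22) = 1.54
df = n − 1 = 21
Two-sided p-value ≈ 0.1376
Since p ≈ 0.1376 > α = 0.05, fail to reject H0; the evidence is not statistically significant.

1.54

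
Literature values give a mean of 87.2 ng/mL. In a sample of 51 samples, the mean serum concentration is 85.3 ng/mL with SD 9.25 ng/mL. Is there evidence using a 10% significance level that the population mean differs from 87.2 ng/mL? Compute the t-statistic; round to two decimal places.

H0: μ = 87.2; H1: μ ≠ 87.2 (one-sample t-test, two-sided).
t = (x̄ − μ₀)/(s/√n) = (85.3 − 87.2)/(9.25/√51) = -1.47
df = n − 1 = 50
Two-sided p-value ≈ 0.1487
Since p ≈ 0.1487 > α = 0.1, fail to reject H0; the data do not provide sufficient evidence against H0.

-1.47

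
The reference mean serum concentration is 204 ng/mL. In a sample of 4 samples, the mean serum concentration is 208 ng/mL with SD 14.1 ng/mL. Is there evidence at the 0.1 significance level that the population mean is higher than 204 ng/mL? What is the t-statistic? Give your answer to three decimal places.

0.567

H0: μ = 204; H1: μ > 204 (one-sample t-test, right-tailed).
t = (x̄ − μ₀)/(s/√n) = (208 − 204)/(14.1/√4) = 0.567
df = n − 1 = 3
p-value = P(T ≥ 0.567) ≈ 0.3051
Since p ≈ 0.3051 > α = 0.1, fail to reject H0; the data do not provide sufficient evidence against H0.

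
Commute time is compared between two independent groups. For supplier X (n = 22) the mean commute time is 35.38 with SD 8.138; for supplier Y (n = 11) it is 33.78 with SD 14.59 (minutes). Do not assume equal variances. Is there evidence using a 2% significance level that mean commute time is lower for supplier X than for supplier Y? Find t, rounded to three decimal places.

Let group 1 = supplier X, group 2 = supplier Y. H0: μ_1 = μ_2; H1: μ_1 < μ_2 (Welch's two-sample t-test, left-tailed).
t = (x̄_1 − x̄_2)/√(s_1²/n_1 + s_2²/n_2) = (35.38 − 33.78)/√(8.138²/22 + 14.59²/11) = 0.338
Welch–Satterthwaite df ≈ 13.20
p-value = P(T ≤ 0.338) ≈ 0.630
Since p ≈ 0.630 > α = 0.02, fail to reject H0; the evidence is not statistically significant.

0.338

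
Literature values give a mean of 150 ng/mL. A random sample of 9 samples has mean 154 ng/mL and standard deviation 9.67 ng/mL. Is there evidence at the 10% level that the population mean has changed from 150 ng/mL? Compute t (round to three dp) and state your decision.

H0: μ = 150; H1: μ ≠ 150 (one-sample t-test, two-sided).
t = (x̄ − μ₀)/(s/√n) = (154 − 150)/(9.67/√9) = 1.241
df = n − 1 = 8
Two-sided p-value ≈ 0.2498
Since p ≈ 0.2498 > α = 0.1, fail to reject H0; the data do not provide sufficient evidence against H0.

t = 1.241; fail to reject H0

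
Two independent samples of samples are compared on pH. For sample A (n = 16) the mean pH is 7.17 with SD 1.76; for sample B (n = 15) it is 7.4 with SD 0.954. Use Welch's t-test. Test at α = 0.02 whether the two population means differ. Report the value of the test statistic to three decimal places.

Let group 1 = sample A, group 2 = sample B. H0: μ_1 = μ_2; H1: μ_1 ≠ μ_2 (Welch's two-sample t-test, two-sided).
t = (x̄_1 − x̄_2)/√(s_1²/n_1 + s_2²/n_2) = (7.17 − 7.4)/√(1.76²/16 + 0.954²/15) = -0.456
Welch–Satterthwaite df ≈ 23.41
Two-sided p-value ≈ 0.653
Since p ≈ 0.653 > α = 0.02, fail to reject H0; the evidence is not statistically significant.

-0.456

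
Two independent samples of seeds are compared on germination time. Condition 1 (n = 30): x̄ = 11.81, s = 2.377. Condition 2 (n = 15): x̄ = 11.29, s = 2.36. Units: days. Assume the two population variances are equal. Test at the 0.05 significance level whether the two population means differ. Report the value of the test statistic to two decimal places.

0.69

Let group 1 = condition 1, group 2 = condition 2. H0: μ_1 = μ_2; H1: μ_1 ≠ μ_2 (two-sample pooled-variance t-test, two-sided).
s_p² = [(30−1)·2.377² + (15−1)·2.36²]/(30+15−2) = 5.62391
t = (11.81 − 11.29)/√[5.62391·(1/30 + 1/15)] = 0.69
df = n₁ + n₂ − 2 = 43
Two-sided p-value ≈ 0.4918
Since p ≈ 0.4918 > α = 0.05, fail to reject H0; the data do not provide sufficient evidence against H0.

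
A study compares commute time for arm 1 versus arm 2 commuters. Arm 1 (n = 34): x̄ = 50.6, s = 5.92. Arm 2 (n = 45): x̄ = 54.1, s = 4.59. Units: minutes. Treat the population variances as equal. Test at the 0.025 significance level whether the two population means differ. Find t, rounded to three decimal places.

-2.961

Let group 1 = arm 1, group 2 = arm 2. H0: μ_1 = μ_2; H1: μ_1 ≠ μ_2 (two-sample pooled-variance t-test, two-sided).
s_p² = [(34−1)·5.92² + (45−1)·4.59²]/(34+45−2) = 27.0588
t = (50.6 − 54.1)/√[27.0588·(1/34 + 1/45)] = -2.961
df = n₁ + n₂ − 2 = 77
Two-sided p-value ≈ 0.0041
Since p ≈ 0.0041 < α = 0.025, reject H0; the evidence is statistically significant.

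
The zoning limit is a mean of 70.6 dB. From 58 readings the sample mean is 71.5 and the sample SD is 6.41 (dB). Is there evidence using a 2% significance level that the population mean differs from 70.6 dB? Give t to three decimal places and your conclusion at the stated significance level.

H0: μ = 70.6; H1: μ ≠ 70.6 (one-sample t-test, two-sided).
t = (x̄ − μ₀)/(s/√n) = (71.5 − 70.6)/(6.41/√58) = 1.069
df = n − 1 = 57
Two-sided p-value ≈ 0.2894
Since p ≈ 0.2894 > α = 0.02, fail to reject H0; the data do not provide sufficient evidence against H0.

t = 1.069; fail to reject H0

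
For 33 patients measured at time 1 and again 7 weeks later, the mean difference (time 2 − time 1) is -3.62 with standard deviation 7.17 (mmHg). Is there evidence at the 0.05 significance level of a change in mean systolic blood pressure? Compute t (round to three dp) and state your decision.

H0: μ_d = 0; H1: μ_d ≠ 0 (paired t-test on the differences, two-sided).
t = d̄/(s_d/√n) = -3.62/(7.17/√33) = -2.900
df = n − 1 = 32
Two-sided p-value ≈ 0.0067
Since p ≈ 0.0067 < α = 0.05, reject H0; the data support H1.

t = -2.900; reject H0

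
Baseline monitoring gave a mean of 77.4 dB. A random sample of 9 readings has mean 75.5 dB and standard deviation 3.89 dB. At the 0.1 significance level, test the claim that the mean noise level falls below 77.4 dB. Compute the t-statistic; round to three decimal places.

-1.465

H0: μ = 77.4; H1: μ < 77.4 (one-sample t-test, left-tailed).
t = (x̄ − μ₀)/(s/√n) = (75.5 − 77.4)/(3.89/√9) = -1.465
df = n − 1 = 8
p-value = P(T ≤ -1.465) ≈ 0.0905
Since p ≈ 0.0905 < α = 0.1, reject H0; the data support H1.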